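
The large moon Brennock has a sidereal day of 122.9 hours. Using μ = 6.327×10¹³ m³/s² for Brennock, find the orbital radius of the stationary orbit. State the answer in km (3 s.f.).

T = 122.9 hours = 4.424×10⁵ s.
A synchronous orbit has period T, so by Kepler's third law a = (μT²/4π²)^(1/3).
μT²/4π² = 6.327×10¹³ × (4.424×10⁵)² / 39.48 = 3.137×10²³ m³.
a = 6.795×10⁷ m = 67949 km.

r_sync ≈ 67900 km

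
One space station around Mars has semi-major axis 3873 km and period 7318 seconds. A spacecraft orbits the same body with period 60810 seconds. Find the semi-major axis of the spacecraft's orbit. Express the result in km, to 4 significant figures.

a₂ ≈ 15890 km

Kepler's third law: a³ ∝ T², so a₂ = a₁ (T₂/T₁)^(2/3).
T₂/T₁ = 8.310, (T₂/T₁)^(2/3) = 4.103.
a₂ = 3873 × 4.103 = 15890 km.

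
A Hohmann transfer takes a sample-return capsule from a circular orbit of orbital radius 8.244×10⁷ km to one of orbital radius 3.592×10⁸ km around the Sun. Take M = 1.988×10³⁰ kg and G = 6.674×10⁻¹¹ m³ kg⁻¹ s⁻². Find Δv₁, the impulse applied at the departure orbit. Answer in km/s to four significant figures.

Δv ≈ 11.05 km/s

μ = GM = 6.674×10⁻¹¹ × 1.988×10³⁰ = 1.327×10²⁰ m³/s².
r₁ = 8.244×10⁷ km = 8.244×10¹⁰ m.
r₂ = 3.592×10⁸ km = 3.592×10¹¹ m.
Transfer ellipse a_t = (r₁ + r₂)/2 = 2.208×10¹¹ m.
At r₁: circular v_c1 = √(μ/r₁) = 40120 m/s; transfer-perihelion v_p = √[μ(2/r₁ − 1/a_t)] = 51170 m/s.
Δv₁ = v_p − v_c1 = 11050 m/s.
= 11.05 km/s.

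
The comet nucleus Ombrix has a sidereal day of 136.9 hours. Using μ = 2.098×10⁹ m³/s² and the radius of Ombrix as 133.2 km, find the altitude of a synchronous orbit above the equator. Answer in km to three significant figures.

h_sync ≈ 2210 km

T = 136.9 hours = 4.928×10⁵ s.
A synchronous orbit has period T, so by Kepler's third law a = (μT²/4π²)^(1/3).
μT²/4π² = 2.098×10⁹ × (4.928×10⁵)² / 39.48 = 1.291×10¹⁹ m³.
a = 2.346×10⁶ m = 2345.8 km.
Altitude h = a − R = 2345.8 − 133.2 = 2212.6 km.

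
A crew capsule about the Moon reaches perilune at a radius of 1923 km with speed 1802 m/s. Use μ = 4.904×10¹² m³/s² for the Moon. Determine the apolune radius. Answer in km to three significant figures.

r_p = 1.923×10⁶ m.
Specific energy ε = v²/2 − μ/r = -9.266×10⁵ J/kg, so a = −μ/(2ε) = 2.646×10⁶ m.
The apsides satisfy r_p + r_a = 2a, so the apolune radius is 2a − r_p = 3.370×10⁶ m = 3369.6 km.

apolune radius ≈ 3370 km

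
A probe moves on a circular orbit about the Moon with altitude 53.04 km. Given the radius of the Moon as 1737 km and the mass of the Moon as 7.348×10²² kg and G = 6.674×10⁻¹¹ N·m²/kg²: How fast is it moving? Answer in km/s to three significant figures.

v ≈ 1.66 km/s

μ = GM = 6.674×10⁻¹¹ × 7.348×10²² = 4.904×10¹² m³/s².
r = 1737 + 53.04 = 1790.0 km = 1.7900×10⁶ m.
For a circular orbit v = √(μ/r) = √(4.904×10¹² / 1.790×10⁶) = √(2.740×10⁶) = 1655 m/s.
That is 1.655 km/s.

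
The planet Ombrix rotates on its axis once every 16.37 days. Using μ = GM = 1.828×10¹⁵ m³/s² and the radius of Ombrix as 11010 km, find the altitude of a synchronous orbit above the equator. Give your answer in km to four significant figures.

T = 16.37 days = 1.414×10⁶ s.
A synchronous orbit has period T, so by Kepler's third law a = (μT²/4π²)^(1/3).
μT²/4π² = 1.828×10¹⁵ × (1.414×10⁶)² / 39.48 = 9.263×10²⁵ m³.
a = 4.525×10⁸ m = 4.5246×10⁵ km.
Altitude h = a − R = 4.5246×10⁵ − 11010 = 4.4145×10⁵ km.

h_sync ≈ 4.415×10⁵ km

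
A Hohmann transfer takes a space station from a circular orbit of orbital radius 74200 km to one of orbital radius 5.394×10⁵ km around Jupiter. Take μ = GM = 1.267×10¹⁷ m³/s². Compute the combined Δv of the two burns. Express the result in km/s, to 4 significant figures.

r₁ = 74200 km = 7.420×10⁷ m.
r₂ = 5.394×10⁵ km = 5.394×10⁸ m.
Transfer ellipse a_t = (r₁ + r₂)/2 = 3.068×10⁸ m.
At r₁: circular v_c1 = √(μ/r₁) = 41320 m/s; transfer-perijove v_p = √[μ(2/r₁ − 1/a_t)] = 54790 m/s.
Δv₁ = v_p − v_c1 = 13470 m/s.
At r₂: circular v_c2 = √(μ/r₂) = 15330 m/s; transfer-apojove v_a = √[μ(2/r₂ − 1/a_t)] = 7537 m/s.
Δv₂ = v_c2 − v_a = 7789 m/s.
Total Δv = Δv₁ + Δv₂ = 21260 m/s = 21.26 km/s.

Δv_total ≈ 21.26 km/s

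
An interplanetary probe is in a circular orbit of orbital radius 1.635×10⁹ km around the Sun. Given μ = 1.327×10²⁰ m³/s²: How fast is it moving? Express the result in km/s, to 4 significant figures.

r = 1.635×10⁹ km = 1.635×10¹² m.
For a circular orbit v = √(μ/r) = √(1.327×10²⁰ / 1.635×10¹²) = √(8.116×10⁷) = 9009 m/s.
That is 9.009 km/s.

v ≈ 9.009 km/s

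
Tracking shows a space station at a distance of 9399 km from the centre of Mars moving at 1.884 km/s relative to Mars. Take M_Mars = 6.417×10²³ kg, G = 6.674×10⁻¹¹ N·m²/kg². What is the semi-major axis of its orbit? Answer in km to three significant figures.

μ = GM = 6.674×10⁻¹¹ × 6.417×10²³ = 4.283×10¹³ m³/s².
r = 9.399×10⁶ m.
Vis-viva rearranged: 1/a = 2/r − v²/μ = 2.128×10⁻⁷ − 8.288×10⁻⁸ = 1.299×10⁻⁷ m⁻¹.
a = 7.698×10⁶ m = 7697.7 km.

a ≈ 7700 km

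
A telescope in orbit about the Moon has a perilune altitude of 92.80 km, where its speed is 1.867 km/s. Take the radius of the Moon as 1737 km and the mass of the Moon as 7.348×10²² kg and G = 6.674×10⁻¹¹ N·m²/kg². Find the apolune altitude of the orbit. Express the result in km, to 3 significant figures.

μ = GM = 6.674×10⁻¹¹ × 7.348×10²² = 4.904×10¹² m³/s².
r_p = 1737 + 92.80 = 1829.8 km = 1.830×10⁶ m.
Specific energy ε = v²/2 − μ/r = -9.373×10⁵ J/kg, so a = −μ/(2ε) = 2.616×10⁶ m.
The apsides satisfy r_p + r_a = 2a, so the apolune radius is 2a − r_p = 3.403×10⁶ m = 3402.5 km.
Apolune altitude = 3402.5 − 1737 = 1665.5 km.

apolune altitude ≈ 1670 km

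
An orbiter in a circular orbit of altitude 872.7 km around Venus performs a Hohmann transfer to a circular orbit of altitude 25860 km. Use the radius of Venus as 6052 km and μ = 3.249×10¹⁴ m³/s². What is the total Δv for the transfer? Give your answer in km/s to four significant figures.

Δv_total ≈ 3.217 km/s

r₁ = 6052 + 872.7 = 6924.7 km = 6.9247×10⁶ m.
r₂ = 6052 + 25860 = 31912 km = 3.1912×10⁷ m.
Transfer ellipse a_t = (r₁ + r₂)/2 = 1.942×10⁷ m.
At r₁: circular v_c1 = √(μ/r₁) = 6850 m/s; transfer-periapsis v_p = √[μ(2/r₁ − 1/a_t)] = 8781 m/s.
Δv₁ = v_p − v_c1 = 1931 m/s.
At r₂: circular v_c2 = √(μ/r₂) = 3191 m/s; transfer-apoapsis v_a = √[μ(2/r₂ − 1/a_t)] = 1905 m/s.
Δv₂ = v_c2 − v_a = 1285 m/s.
Total Δv = Δv₁ + Δv₂ = 3217 m/s = 3.217 km/s.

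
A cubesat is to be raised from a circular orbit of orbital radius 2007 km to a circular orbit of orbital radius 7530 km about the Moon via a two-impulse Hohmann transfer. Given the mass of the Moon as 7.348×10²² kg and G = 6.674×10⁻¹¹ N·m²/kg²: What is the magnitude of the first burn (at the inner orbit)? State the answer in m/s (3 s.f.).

μ = GM = 6.674×10⁻¹¹ × 7.348×10²² = 4.904×10¹² m³/s².
r₁ = 2007 km = 2.007×10⁶ m.
r₂ = 7530 km = 7.530×10⁶ m.
Transfer ellipse a_t = (r₁ + r₂)/2 = 4.768×10⁶ m.
At r₁: circular v_c1 = √(μ/r₁) = 1563 m/s; transfer-perilune v_p = √[μ(2/r₁ − 1/a_t)] = 1964 m/s.
Δv₁ = v_p − v_c1 = 401.2 m/s.

Δv ≈ 401 m/s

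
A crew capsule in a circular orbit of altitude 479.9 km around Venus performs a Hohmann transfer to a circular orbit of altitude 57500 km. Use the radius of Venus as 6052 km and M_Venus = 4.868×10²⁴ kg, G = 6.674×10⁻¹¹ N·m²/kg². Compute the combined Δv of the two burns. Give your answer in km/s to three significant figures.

μ = GM = 6.674×10⁻¹¹ × 4.868×10²⁴ = 3.249×10¹⁴ m³/s².
r₁ = 6052 + 479.9 = 6531.9 km = 6.5319×10⁶ m.
r₂ = 6052 + 57500 = 63552 km = 6.3552×10⁷ m.
Transfer ellipse a_t = (r₁ + r₂)/2 = 3.504×10⁷ m.
At r₁: circular v_c1 = √(μ/r₁) = 7053 m/s; transfer-periapsis v_p = √[μ(2/r₁ − 1/a_t)] = 9498 m/s.
Δv₁ = v_p − v_c1 = 2445 m/s.
At r₂: circular v_c2 = √(μ/r₂) = 2261 m/s; transfer-apoapsis v_a = √[μ(2/r₂ − 1/a_t)] = 976.2 m/s.
Δv₂ = v_c2 − v_a = 1285 m/s.
Total Δv = Δv₁ + Δv₂ = 3730 m/s = 3.730 km/s.

Δv_total ≈ 3.73 km/s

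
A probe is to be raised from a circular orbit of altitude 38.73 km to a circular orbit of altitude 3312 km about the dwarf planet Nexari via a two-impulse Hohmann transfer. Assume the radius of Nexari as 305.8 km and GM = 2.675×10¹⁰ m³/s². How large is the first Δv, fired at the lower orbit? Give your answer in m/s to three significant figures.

r₁ = 305.8 + 38.73 = 344.53 km = 3.4453×10⁵ m.
r₂ = 305.8 + 3312 = 3617.8 km = 3.6178×10⁶ m.
Transfer ellipse a_t = (r₁ + r₂)/2 = 1.981×10⁶ m.
At r₁: circular v_c1 = √(μ/r₁) = 278.6 m/s; transfer-periapsis v_p = √[μ(2/r₁ − 1/a_t)] = 376.5 m/s.
Δv₁ = v_p − v_c1 = 97.90 m/s.

Δv ≈ 97.9 m/s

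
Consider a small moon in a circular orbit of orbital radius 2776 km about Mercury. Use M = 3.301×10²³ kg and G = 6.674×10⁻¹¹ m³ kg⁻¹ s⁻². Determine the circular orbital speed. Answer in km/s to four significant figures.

μ = GM = 6.674×10⁻¹¹ × 3.301×10²³ = 2.203×10¹³ m³/s².
r = 2776 km = 2.776×10⁶ m.
For a circular orbit v = √(μ/r) = √(2.203×10¹³ / 2.776×10⁶) = √(7.936×10⁶) = 2817 m/s.
That is 2.817 km/s.

v ≈ 2.817 km/s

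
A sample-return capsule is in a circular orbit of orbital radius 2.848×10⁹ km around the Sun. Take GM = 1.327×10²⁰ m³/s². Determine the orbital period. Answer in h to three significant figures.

r = 2.848×10⁹ km = 2.848×10¹² m.
Kepler's third law: T = 2π√(r³/μ) = 2π√((2.848×10¹²)³ / 1.327×10²⁰).
r³/μ = 1.741×10¹⁷ s², so T = 2π × 4.172×10⁸ = 2.622×10⁹ s.
Converting: 2.622×10⁹ s ÷ 3600 = 7.282×10⁵ h.

T ≈ 728000 h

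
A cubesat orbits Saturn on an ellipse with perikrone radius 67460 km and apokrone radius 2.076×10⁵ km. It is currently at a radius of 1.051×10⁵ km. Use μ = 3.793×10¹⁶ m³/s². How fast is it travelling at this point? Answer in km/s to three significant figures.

Semi-major axis a = (r_p + r_a)/2 = 1.3753×10⁵ km = 1.375×10⁸ m.
Vis-viva: v² = μ(2/r − 1/a) = 3.793×10¹⁶ × (1.903×10⁻⁸ − 7.271×10⁻⁹) = 4.460×10⁸ m²/s².
v = 21120 m/s = 21.12 km/s.

v ≈ 21.1 km/s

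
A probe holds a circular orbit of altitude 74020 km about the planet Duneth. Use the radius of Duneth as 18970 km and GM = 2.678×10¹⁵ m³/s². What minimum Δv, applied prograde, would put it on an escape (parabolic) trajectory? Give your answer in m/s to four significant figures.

Δv ≈ 2223 m/s

r = 18970 + 74020 = 92990 km = 9.2990×10⁷ m.
Circular speed v_c = √(μ/r) = 5366 m/s.
Escape speed v_esc = √(2μ/r) = √2 × v_c = 7589 m/s.
Δv = v_esc − v_c = 2223 m/s.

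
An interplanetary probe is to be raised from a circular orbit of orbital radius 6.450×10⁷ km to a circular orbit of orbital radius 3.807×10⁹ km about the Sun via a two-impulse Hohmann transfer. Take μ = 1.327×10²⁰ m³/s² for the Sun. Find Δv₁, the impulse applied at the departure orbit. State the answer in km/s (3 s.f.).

Δv ≈ 18.3 km/s

r₁ = 6.450×10⁷ km = 6.450×10¹⁰ m.
r₂ = 3.807×10⁹ km = 3.807×10¹² m.
Transfer ellipse a_t = (r₁ + r₂)/2 = 1.936×10¹² m.
At r₁: circular v_c1 = √(μ/r₁) = 45360 m/s; transfer-perihelion v_p = √[μ(2/r₁ − 1/a_t)] = 63610 m/s.
Δv₁ = v_p − v_c1 = 18250 m/s.
= 18.25 km/s.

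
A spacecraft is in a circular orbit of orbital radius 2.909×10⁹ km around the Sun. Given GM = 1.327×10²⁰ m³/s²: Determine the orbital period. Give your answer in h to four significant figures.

T ≈ 751700 h

r = 2.909×10⁹ km = 2.909×10¹² m.
Kepler's third law: T = 2π√(r³/μ) = 2π√((2.909×10¹²)³ / 1.327×10²⁰).
r³/μ = 1.855×10¹⁷ s², so T = 2π × 4.307×10⁸ = 2.706×10⁹ s.
Converting: 2.706×10⁹ s ÷ 3600 = 7.517×10⁵ h.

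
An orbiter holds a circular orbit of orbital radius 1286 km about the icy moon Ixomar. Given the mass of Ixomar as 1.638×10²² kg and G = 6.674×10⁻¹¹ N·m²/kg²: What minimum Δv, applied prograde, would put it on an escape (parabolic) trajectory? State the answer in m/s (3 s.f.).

Δv ≈ 382 m/s

μ = GM = 6.674×10⁻¹¹ × 1.638×10²² = 1.093×10¹² m³/s².
r = 1286 km = 1.286×10⁶ m.
Circular speed v_c = √(μ/r) = 922.0 m/s.
Escape speed v_esc = √(2μ/r) = √2 × v_c = 1304 m/s.
Δv = v_esc − v_c = 381.9 m/s.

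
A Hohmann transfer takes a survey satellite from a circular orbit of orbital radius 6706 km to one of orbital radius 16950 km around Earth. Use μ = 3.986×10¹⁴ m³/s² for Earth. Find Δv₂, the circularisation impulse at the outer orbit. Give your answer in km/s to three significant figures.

r₁ = 6706 km = 6.706×10⁶ m.
r₂ = 16950 km = 1.695×10⁷ m.
Transfer ellipse a_t = (r₁ + r₂)/2 = 1.183×10⁷ m.
At r₁: circular v_c1 = √(μ/r₁) = 7710 m/s; transfer-perigee v_p = √[μ(2/r₁ − 1/a_t)] = 9229 m/s.
At r₂: circular v_c2 = √(μ/r₂) = 4849 m/s; transfer-apogee v_a = √[μ(2/r₂ − 1/a_t)] = 3651 m/s.
Δv₂ = v_c2 − v_a = 1198 m/s.
= 1.198 km/s.

Δv ≈ 1.20 km/s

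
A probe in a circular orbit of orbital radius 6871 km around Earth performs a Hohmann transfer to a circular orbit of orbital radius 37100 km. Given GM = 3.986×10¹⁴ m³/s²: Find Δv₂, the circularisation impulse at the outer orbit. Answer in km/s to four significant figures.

Δv ≈ 1.445 km/s

r₁ = 6871 km = 6.871×10⁶ m.
r₂ = 37100 km = 3.710×10⁷ m.
Transfer ellipse a_t = (r₁ + r₂)/2 = 2.199×10⁷ m.
At r₁: circular v_c1 = √(μ/r₁) = 7617 m/s; transfer-perigee v_p = √[μ(2/r₁ − 1/a_t)] = 9894 m/s.
At r₂: circular v_c2 = √(μ/r₂) = 3278 m/s; transfer-apogee v_a = √[μ(2/r₂ − 1/a_t)] = 1832 m/s.
Δv₂ = v_c2 − v_a = 1445 m/s.
= 1.445 km/s.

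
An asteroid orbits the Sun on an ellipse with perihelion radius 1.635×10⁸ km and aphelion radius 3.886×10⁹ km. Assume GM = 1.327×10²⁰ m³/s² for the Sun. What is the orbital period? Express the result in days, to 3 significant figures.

T ≈ 18200 days

Semi-major axis a = (r_p + r_a)/2 = (1.6350×10⁸ + 3.8860×10⁹)/2 = 2.0248×10⁹ km = 2.025×10¹² m.
By Kepler's third law T = 2π√(a³/μ) = 2π × 2.501×10⁸ = 1.571×10⁹ s.
= 18190 days.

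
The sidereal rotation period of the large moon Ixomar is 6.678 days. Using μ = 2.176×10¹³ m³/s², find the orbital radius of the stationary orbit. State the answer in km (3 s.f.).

T = 6.678 days = 5.770×10⁵ s.
A synchronous orbit has period T, so by Kepler's third law a = (μT²/4π²)^(1/3).
μT²/4π² = 2.176×10¹³ × (5.770×10⁵)² / 39.48 = 1.835×10²³ m³.
a = 5.683×10⁷ m = 56825 km.

r_sync ≈ 56800 km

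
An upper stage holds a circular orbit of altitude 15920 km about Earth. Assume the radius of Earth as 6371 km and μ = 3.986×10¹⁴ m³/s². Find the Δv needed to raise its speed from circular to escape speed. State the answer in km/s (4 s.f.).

Δv ≈ 1.752 km/s

r = 6371 + 15920 = 22291 km = 2.2291×10⁷ m.
Circular speed v_c = √(μ/r) = 4229 m/s.
Escape speed v_esc = √(2μ/r) = √2 × v_c = 5980 m/s.
Δv = v_esc − v_c = 1752 m/s = 1.752 km/s.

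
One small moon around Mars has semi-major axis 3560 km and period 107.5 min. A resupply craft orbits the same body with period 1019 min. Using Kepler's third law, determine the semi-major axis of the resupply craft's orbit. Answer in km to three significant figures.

a₂ ≈ 15900 km

Kepler's third law: a³ ∝ T², so a₂ = a₁ (T₂/T₁)^(2/3).
T₂/T₁ = 9.479, (T₂/T₁)^(2/3) = 4.479.
a₂ = 3560 × 4.479 = 15950 km.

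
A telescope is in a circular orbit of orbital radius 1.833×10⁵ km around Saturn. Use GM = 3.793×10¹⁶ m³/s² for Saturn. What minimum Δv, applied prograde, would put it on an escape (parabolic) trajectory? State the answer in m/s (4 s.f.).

r = 1.833×10⁵ km = 1.833×10⁸ m.
Circular speed v_c = √(μ/r) = 14390 m/s.
Escape speed v_esc = √(2μ/r) = √2 × v_c = 20340 m/s.
Δv = v_esc − v_c = 5958 m/s.

Δv ≈ 5958 m/s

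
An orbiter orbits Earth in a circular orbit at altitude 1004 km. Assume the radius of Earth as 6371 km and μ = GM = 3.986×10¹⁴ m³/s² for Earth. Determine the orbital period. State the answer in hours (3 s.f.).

T ≈ 1.75 hours

r = 6371 + 1004 = 7375.0 km = 7.3750×10⁶ m.
Kepler's third law: T = 2π√(r³/μ) = 2π√((7.375×10⁶)³ / 3.986×10¹⁴).
r³/μ = 1.006×10⁶ s², so T = 2π × 1.003×10³ = 6.303×10³ s.
Converting: 6.303×10³ s ÷ 3600 = 1.751 hours.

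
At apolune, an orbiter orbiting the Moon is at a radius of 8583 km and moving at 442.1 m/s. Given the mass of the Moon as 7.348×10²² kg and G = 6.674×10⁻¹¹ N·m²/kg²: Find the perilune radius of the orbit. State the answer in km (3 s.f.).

μ = GM = 6.674×10⁻¹¹ × 7.348×10²² = 4.904×10¹² m³/s².
r_a = 8.583×10⁶ m.
Specific energy ε = v²/2 − μ/r = -4.736×10⁵ J/kg, so a = −μ/(2ε) = 5.177×10⁶ m.
The apsides satisfy r_p + r_a = 2a, so the perilune radius is 2a − r_a = 1.771×10⁶ m = 1770.9 km.

perilune radius ≈ 1770 km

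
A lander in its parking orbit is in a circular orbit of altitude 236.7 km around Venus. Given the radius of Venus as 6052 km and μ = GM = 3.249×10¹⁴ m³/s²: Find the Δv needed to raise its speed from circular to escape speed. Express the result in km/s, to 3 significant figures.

r = 6052 + 236.7 = 6288.7 km = 6.2887×10⁶ m.
Circular speed v_c = √(μ/r) = 7188 m/s.
Escape speed v_esc = √(2μ/r) = √2 × v_c = 10170 m/s.
Δv = v_esc − v_c = 2977 m/s = 2.977 km/s.

Δv ≈ 2.98 km/s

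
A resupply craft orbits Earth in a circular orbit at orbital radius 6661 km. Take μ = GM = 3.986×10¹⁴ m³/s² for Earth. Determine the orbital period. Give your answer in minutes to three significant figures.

r = 6661 km = 6.661×10⁶ m.
Kepler's third law: T = 2π√(r³/μ) = 2π√((6.661×10⁶)³ / 3.986×10¹⁴).
r³/μ = 7.414×10⁵ s², so T = 2π × 8.611×10² = 5.410×10³ s.
Converting: 5.410×10³ s ÷ 60.00 = 90.17 minutes.

T ≈ 90.2 minutes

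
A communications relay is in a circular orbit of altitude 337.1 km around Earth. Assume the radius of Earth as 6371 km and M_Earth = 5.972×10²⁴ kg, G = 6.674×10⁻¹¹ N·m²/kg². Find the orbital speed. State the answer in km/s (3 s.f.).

μ = GM = 6.674×10⁻¹¹ × 5.972×10²⁴ = 3.986×10¹⁴ m³/s².
r = 6371 + 337.1 = 6708.1 km = 6.7081×10⁶ m.
For a circular orbit v = √(μ/r) = √(3.986×10¹⁴ / 6.708×10⁶) = √(5.942×10⁷) = 7708 m/s.
That is 7.708 km/s.

v ≈ 7.71 km/s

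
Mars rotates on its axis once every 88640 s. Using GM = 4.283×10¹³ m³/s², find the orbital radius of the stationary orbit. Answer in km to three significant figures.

A synchronous orbit has period T, so by Kepler's third law a = (μT²/4π²)^(1/3).
μT²/4π² = 4.283×10¹³ × (8.864×10⁴)² / 39.48 = 8.524×10²¹ m³.
a = 2.043×10⁷ m = 20428 km.

r_sync ≈ 20400 km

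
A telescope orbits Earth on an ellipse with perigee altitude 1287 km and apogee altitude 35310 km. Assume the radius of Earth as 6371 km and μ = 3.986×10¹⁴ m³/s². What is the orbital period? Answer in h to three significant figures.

T ≈ 10.7 h

r_p = 6371 + 1287 = 7658.0 km = 7.6580×10⁶ m.
r_a = 6371 + 35310 = 41681 km = 4.1681×10⁷ m.
Semi-major axis a = (r_p + r_a)/2 = (7658.0 + 41681)/2 = 24670 km = 2.467×10⁷ m.
By Kepler's third law T = 2π√(a³/μ) = 2π × 6.137×10³ = 3.856×10⁴ s.
= 10.71 h.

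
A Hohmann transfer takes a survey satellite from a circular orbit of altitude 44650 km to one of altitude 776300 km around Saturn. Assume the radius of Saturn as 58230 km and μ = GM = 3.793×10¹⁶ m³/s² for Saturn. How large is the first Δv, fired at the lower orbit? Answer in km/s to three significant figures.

r₁ = 58230 + 44650 = 102880 km = 1.0288×10⁸ m.
r₂ = 58230 + 776300 = 834530 km = 8.3453×10⁸ m.
Transfer ellipse a_t = (r₁ + r₂)/2 = 4.687×10⁸ m.
At r₁: circular v_c1 = √(μ/r₁) = 19200 m/s; transfer-perikrone v_p = √[μ(2/r₁ − 1/a_t)] = 25620 m/s.
Δv₁ = v_p − v_c1 = 6420 m/s.
= 6.420 km/s.

Δv ≈ 6.42 km/s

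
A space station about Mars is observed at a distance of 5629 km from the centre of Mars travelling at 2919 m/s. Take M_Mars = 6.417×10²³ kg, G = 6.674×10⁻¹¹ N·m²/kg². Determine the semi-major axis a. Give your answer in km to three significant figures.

μ = GM = 6.674×10⁻¹¹ × 6.417×10²³ = 4.283×10¹³ m³/s².
r = 5.629×10⁶ m.
Vis-viva rearranged: 1/a = 2/r − v²/μ = 3.553×10⁻⁷ − 1.990×10⁻⁷ = 1.564×10⁻⁷ m⁻¹.
a = 6.396×10⁶ m = 6395.9 km.

a ≈ 6400 km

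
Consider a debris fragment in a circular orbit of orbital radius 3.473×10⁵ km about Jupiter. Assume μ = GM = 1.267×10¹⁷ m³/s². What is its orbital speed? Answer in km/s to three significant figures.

v ≈ 19.1 km/s

r = 3.473×10⁵ km = 3.473×10⁸ m.
For a circular orbit v = √(μ/r) = √(1.267×10¹⁷ / 3.473×10⁸) = √(3.648×10⁸) = 19100 m/s.
That is 19.10 km/s.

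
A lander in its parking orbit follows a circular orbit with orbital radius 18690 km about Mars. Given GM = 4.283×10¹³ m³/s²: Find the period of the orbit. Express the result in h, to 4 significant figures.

r = 18690 km = 1.869×10⁷ m.
Kepler's third law: T = 2π√(r³/μ) = 2π√((1.869×10⁷)³ / 4.283×10¹³).
r³/μ = 1.524×10⁸ s², so T = 2π × 1.235×10⁴ = 7.757×10⁴ s.
Converting: 7.757×10⁴ s ÷ 3600 = 21.55 h.

T ≈ 21.55 h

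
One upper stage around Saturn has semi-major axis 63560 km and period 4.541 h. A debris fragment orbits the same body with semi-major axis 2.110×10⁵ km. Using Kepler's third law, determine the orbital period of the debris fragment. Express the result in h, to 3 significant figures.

Kepler's third law: T² ∝ a³, so T₂ = T₁ (a₂/a₁)^(3/2).
a₂/a₁ = 3.320, (a₂/a₁)^(3/2) = 6.049.
T₂ = 4.541 × 6.049 = 27.47 h.

T₂ ≈ 27.5 h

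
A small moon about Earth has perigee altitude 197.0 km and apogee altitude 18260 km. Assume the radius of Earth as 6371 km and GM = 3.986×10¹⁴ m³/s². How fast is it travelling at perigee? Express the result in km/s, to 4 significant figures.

r_p = 6371 + 197.0 = 6568.0 km = 6.5680×10⁶ m.
r_a = 6371 + 18260 = 24631 km = 2.4631×10⁷ m.
Semi-major axis a = (r_p + r_a)/2 = 15600 km = 1.560×10⁷ m.
Vis-viva: v² = μ(2/r − 1/a) = 3.986×10¹⁴ × (3.045×10⁻⁷ − 6.410×10⁻⁸) = 9.582×10⁷ m²/s².
v = 9789 m/s = 9.789 km/s.

v ≈ 9.789 km/s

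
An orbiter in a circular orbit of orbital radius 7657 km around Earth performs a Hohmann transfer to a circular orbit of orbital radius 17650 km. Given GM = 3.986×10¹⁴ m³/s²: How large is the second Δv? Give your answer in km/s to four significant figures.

Δv ≈ 1.055 km/s

r₁ = 7657 km = 7.657×10⁶ m.
r₂ = 17650 km = 1.765×10⁷ m.
Transfer ellipse a_t = (r₁ + r₂)/2 = 1.265×10⁷ m.
At r₁: circular v_c1 = √(μ/r₁) = 7215 m/s; transfer-perigee v_p = √[μ(2/r₁ − 1/a_t)] = 8521 m/s.
At r₂: circular v_c2 = √(μ/r₂) = 4752 m/s; transfer-apogee v_a = √[μ(2/r₂ − 1/a_t)] = 3697 m/s.
Δv₂ = v_c2 − v_a = 1055 m/s.
= 1.055 km/s.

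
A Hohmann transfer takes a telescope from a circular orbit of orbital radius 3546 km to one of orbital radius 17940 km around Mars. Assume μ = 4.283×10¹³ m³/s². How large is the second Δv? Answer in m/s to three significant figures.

r₁ = 3546 km = 3.546×10⁶ m.
r₂ = 17940 km = 1.794×10⁷ m.
Transfer ellipse a_t = (r₁ + r₂)/2 = 1.074×10⁷ m.
At r₁: circular v_c1 = √(μ/r₁) = 3475 m/s; transfer-periapsis v_p = √[μ(2/r₁ − 1/a_t)] = 4491 m/s.
At r₂: circular v_c2 = √(μ/r₂) = 1545 m/s; transfer-apoapsis v_a = √[μ(2/r₂ − 1/a_t)] = 887.7 m/s.
Δv₂ = v_c2 − v_a = 657.4 m/s.

Δv ≈ 657 m/s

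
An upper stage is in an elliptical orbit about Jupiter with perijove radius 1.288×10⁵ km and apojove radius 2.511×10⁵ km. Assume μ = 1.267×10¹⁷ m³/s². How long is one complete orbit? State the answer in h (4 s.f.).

T ≈ 12.84 h

Semi-major axis a = (r_p + r_a)/2 = (1.2880×10⁵ + 2.5110×10⁵)/2 = 1.8995×10⁵ km = 1.900×10⁸ m.
By Kepler's third law T = 2π√(a³/μ) = 2π × 7.355×10³ = 4.621×10⁴ s.
= 12.84 h.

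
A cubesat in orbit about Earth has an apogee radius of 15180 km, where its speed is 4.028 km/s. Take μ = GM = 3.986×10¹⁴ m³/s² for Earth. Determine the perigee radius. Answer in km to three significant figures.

r_a = 1.518×10⁷ m.
Specific energy ε = v²/2 − μ/r = -1.815×10⁷ J/kg, so a = −μ/(2ε) = 1.098×10⁷ m.
The apsides satisfy r_p + r_a = 2a, so the perigee radius is 2a − r_a = 6.786×10⁶ m = 6786.5 km.

perigee radius ≈ 6790 km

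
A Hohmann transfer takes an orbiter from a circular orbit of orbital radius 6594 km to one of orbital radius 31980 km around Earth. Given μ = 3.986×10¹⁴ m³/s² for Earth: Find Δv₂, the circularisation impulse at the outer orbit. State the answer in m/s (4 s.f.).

r₁ = 6594 km = 6.594×10⁶ m.
r₂ = 31980 km = 3.198×10⁷ m.
Transfer ellipse a_t = (r₁ + r₂)/2 = 1.929×10⁷ m.
At r₁: circular v_c1 = √(μ/r₁) = 7775 m/s; transfer-perigee v_p = √[μ(2/r₁ − 1/a_t)] = 10010 m/s.
At r₂: circular v_c2 = √(μ/r₂) = 3530 m/s; transfer-apogee v_a = √[μ(2/r₂ − 1/a_t)] = 2064 m/s.
Δv₂ = v_c2 − v_a = 1466 m/s.

Δv ≈ 1466 m/s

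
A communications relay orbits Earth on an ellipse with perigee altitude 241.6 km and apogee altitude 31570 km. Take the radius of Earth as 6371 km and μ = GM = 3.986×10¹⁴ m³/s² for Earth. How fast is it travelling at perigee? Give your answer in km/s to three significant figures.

r_p = 6371 + 241.6 = 6612.6 km = 6.6126×10⁶ m.
r_a = 6371 + 31570 = 37941 km = 3.7941×10⁷ m.
Semi-major axis a = (r_p + r_a)/2 = 22277 km = 2.228×10⁷ m.
Vis-viva: v² = μ(2/r − 1/a) = 3.986×10¹⁴ × (3.025×10⁻⁷ − 4.489×10⁻⁸) = 1.027×10⁸ m²/s².
v = 10130 m/s = 10.13 km/s.

v ≈ 10.1 km/s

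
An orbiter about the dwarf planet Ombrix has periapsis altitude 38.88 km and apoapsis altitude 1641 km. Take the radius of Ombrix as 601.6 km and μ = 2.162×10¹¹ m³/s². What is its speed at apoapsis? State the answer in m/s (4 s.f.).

v ≈ 207.0 m/s

r_p = 601.6 + 38.88 = 640.48 km = 6.4048×10⁵ m.
r_a = 601.6 + 1641 = 2242.6 km = 2.2426×10⁶ m.
Semi-major axis a = (r_p + r_a)/2 = 1441.5 km = 1.442×10⁶ m.
Vis-viva: v² = μ(2/r − 1/a) = 2.162×10¹¹ × (8.918×10⁻⁷ − 6.937×10⁻⁷) = 4.283×10⁴ m²/s².
v = 207.0 m/s.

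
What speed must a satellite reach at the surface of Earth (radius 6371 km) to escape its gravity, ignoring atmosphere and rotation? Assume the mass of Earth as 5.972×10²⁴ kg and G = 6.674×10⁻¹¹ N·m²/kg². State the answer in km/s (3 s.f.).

μ = GM = 6.674×10⁻¹¹ × 5.972×10²⁴ = 3.986×10¹⁴ m³/s².
r = R = 6.371×10⁶ m.
Escape speed v_esc = √(2μ/r) = √(2 × 3.986×10¹⁴ / 6.371×10⁶) = √(1.251×10⁸) = 11190 m/s.
= 11.19 km/s.

v_esc ≈ 11.2 km/s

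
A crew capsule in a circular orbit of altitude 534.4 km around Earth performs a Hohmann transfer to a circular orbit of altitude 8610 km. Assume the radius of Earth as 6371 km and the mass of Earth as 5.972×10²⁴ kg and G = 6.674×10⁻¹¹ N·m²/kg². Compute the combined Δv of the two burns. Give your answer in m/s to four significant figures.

μ = GM = 6.674×10⁻¹¹ × 5.972×10²⁴ = 3.986×10¹⁴ m³/s².
r₁ = 6371 + 534.4 = 6905.4 km = 6.9054×10⁶ m.
r₂ = 6371 + 8610 = 14981 km = 1.4981×10⁷ m.
Transfer ellipse a_t = (r₁ + r₂)/2 = 1.094×10⁷ m.
At r₁: circular v_c1 = √(μ/r₁) = 7597 m/s; transfer-perigee v_p = √[μ(2/r₁ − 1/a_t)] = 8889 m/s.
Δv₁ = v_p − v_c1 = 1292 m/s.
At r₂: circular v_c2 = √(μ/r₂) = 5158 m/s; transfer-apogee v_a = √[μ(2/r₂ − 1/a_t)] = 4097 m/s.
Δv₂ = v_c2 − v_a = 1061 m/s.
Total Δv = Δv₁ + Δv₂ = 2352 m/s.

Δv_total ≈ 2352 m/s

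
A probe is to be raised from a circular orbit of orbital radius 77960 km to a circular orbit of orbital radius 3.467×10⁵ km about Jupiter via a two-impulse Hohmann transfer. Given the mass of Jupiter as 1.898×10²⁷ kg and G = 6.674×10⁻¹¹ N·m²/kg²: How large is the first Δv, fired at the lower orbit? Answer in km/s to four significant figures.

μ = GM = 6.674×10⁻¹¹ × 1.898×10²⁷ = 1.267×10¹⁷ m³/s².
r₁ = 77960 km = 7.796×10⁷ m.
r₂ = 3.467×10⁵ km = 3.467×10⁸ m.
Transfer ellipse a_t = (r₁ + r₂)/2 = 2.123×10⁸ m.
At r₁: circular v_c1 = √(μ/r₁) = 40310 m/s; transfer-perijove v_p = √[μ(2/r₁ − 1/a_t)] = 51510 m/s.
Δv₁ = v_p − v_c1 = 11200 m/s.
= 11.20 km/s.

Δv ≈ 11.20 km/s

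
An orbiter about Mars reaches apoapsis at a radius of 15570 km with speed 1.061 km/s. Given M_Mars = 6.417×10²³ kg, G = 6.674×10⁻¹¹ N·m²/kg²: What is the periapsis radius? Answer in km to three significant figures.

μ = GM = 6.674×10⁻¹¹ × 6.417×10²³ = 4.283×10¹³ m³/s².
r_a = 1.557×10⁷ m.
Specific energy ε = v²/2 − μ/r = -2.188×10⁶ J/kg, so a = −μ/(2ε) = 9.788×10⁶ m.
The apsides satisfy r_p + r_a = 2a, so the periapsis radius is 2a − r_a = 4.006×10⁶ m = 4005.8 km.

periapsis radius ≈ 4010 km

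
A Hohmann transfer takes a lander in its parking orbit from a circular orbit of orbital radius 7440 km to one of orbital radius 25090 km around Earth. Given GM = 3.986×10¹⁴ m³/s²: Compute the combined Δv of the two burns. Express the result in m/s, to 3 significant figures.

Δv_total ≈ 3060 m/s

r₁ = 7440 km = 7.440×10⁶ m.
r₂ = 25090 km = 2.509×10⁷ m.
Transfer ellipse a_t = (r₁ + r₂)/2 = 1.626×10⁷ m.
At r₁: circular v_c1 = √(μ/r₁) = 7320 m/s; transfer-perigee v_p = √[μ(2/r₁ − 1/a_t)] = 9091 m/s.
Δv₁ = v_p − v_c1 = 1771 m/s.
At r₂: circular v_c2 = √(μ/r₂) = 3986 m/s; transfer-apogee v_a = √[μ(2/r₂ − 1/a_t)] = 2696 m/s.
Δv₂ = v_c2 − v_a = 1290 m/s.
Total Δv = Δv₁ + Δv₂ = 3061 m/s.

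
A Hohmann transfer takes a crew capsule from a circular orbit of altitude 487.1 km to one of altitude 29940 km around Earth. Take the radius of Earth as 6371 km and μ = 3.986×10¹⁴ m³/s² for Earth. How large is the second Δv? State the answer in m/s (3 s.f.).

r₁ = 6371 + 487.1 = 6858.1 km = 6.8581×10⁶ m.
r₂ = 6371 + 29940 = 36311 km = 3.6311×10⁷ m.
Transfer ellipse a_t = (r₁ + r₂)/2 = 2.158×10⁷ m.
At r₁: circular v_c1 = √(μ/r₁) = 7624 m/s; transfer-perigee v_p = √[μ(2/r₁ − 1/a_t)] = 9888 m/s.
At r₂: circular v_c2 = √(μ/r₂) = 3313 m/s; transfer-apogee v_a = √[μ(2/r₂ − 1/a_t)] = 1868 m/s.
Δv₂ = v_c2 − v_a = 1446 m/s.

Δv ≈ 1450 m/s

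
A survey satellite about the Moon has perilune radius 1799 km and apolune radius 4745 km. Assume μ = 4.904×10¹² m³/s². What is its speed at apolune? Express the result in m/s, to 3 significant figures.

v ≈ 754 m/s

Semi-major axis a = (r_p + r_a)/2 = 3272.0 km = 3.272×10⁶ m.
Vis-viva: v² = μ(2/r − 1/a) = 4.904×10¹² × (4.215×10⁻⁷ − 3.056×10⁻⁷) = 5.682×10⁵ m²/s².
v = 753.8 m/s.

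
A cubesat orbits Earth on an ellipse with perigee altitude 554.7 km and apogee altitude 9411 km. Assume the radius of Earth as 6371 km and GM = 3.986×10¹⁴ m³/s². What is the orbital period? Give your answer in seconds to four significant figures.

r_p = 6371 + 554.7 = 6925.7 km = 6.9257×10⁶ m.
r_a = 6371 + 9411 = 15782 km = 1.5782×10⁷ m.
Semi-major axis a = (r_p + r_a)/2 = (6925.7 + 15782)/2 = 11354 km = 1.135×10⁷ m.
By Kepler's third law T = 2π√(a³/μ) = 2π × 1.916×10³ = 1.204×10⁴ s.

T ≈ 12040 seconds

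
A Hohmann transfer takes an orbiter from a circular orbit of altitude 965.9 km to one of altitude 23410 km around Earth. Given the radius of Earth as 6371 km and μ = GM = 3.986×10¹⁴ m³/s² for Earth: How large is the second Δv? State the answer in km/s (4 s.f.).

Δv ≈ 1.358 km/s

r₁ = 6371 + 965.9 = 7336.9 km = 7.3369×10⁶ m.
r₂ = 6371 + 23410 = 29781 km = 2.9781×10⁷ m.
Transfer ellipse a_t = (r₁ + r₂)/2 = 1.856×10⁷ m.
At r₁: circular v_c1 = √(μ/r₁) = 7371 m/s; transfer-perigee v_p = √[μ(2/r₁ − 1/a_t)] = 9337 m/s.
At r₂: circular v_c2 = √(μ/r₂) = 3658 m/s; transfer-apogee v_a = √[μ(2/r₂ − 1/a_t)] = 2300 m/s.
Δv₂ = v_c2 − v_a = 1358 m/s.
= 1.358 km/s.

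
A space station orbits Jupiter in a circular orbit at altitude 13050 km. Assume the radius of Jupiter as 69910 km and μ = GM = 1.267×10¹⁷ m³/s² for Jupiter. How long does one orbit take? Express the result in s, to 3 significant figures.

r = 69910 + 13050 = 82960 km = 8.2960×10⁷ m.
Kepler's third law: T = 2π√(r³/μ) = 2π√((8.296×10⁷)³ / 1.267×10¹⁷).
r³/μ = 4.506×10⁶ s², so T = 2π × 2.123×10³ = 1.334×10⁴ s.

T ≈ 13300 s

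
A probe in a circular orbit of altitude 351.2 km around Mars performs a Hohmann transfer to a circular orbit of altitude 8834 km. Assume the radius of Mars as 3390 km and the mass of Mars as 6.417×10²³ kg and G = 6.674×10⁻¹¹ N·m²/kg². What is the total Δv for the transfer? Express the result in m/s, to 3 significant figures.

μ = GM = 6.674×10⁻¹¹ × 6.417×10²³ = 4.283×10¹³ m³/s².
r₁ = 3390 + 351.2 = 3741.2 km = 3.7412×10⁶ m.
r₂ = 3390 + 8834 = 12224 km = 1.2224×10⁷ m.
Transfer ellipse a_t = (r₁ + r₂)/2 = 7.983×10⁶ m.
At r₁: circular v_c1 = √(μ/r₁) = 3383 m/s; transfer-periapsis v_p = √[μ(2/r₁ − 1/a_t)] = 4187 m/s.
Δv₁ = v_p − v_c1 = 803.5 m/s.
At r₂: circular v_c2 = √(μ/r₂) = 1872 m/s; transfer-apoapsis v_a = √[μ(2/r₂ − 1/a_t)] = 1281 m/s.
Δv₂ = v_c2 − v_a = 590.4 m/s.
Total Δv = Δv₁ + Δv₂ = 1394 m/s.

Δv_total ≈ 1390 m/s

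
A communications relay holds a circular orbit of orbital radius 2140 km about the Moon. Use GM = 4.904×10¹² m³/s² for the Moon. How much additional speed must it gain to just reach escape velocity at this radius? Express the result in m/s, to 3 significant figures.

Δv ≈ 627 m/s

r = 2140 km = 2.140×10⁶ m.
Circular speed v_c = √(μ/r) = 1514 m/s.
Escape speed v_esc = √(2μ/r) = √2 × v_c = 2141 m/s.
Δv = v_esc − v_c = 627.0 m/s.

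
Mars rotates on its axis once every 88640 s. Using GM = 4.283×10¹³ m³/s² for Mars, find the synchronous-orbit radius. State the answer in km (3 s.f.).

r_sync ≈ 20400 km

A synchronous orbit has period T, so by Kepler's third law a = (μT²/4π²)^(1/3).
μT²/4π² = 4.283×10¹³ × (8.864×10⁴)² / 39.48 = 8.524×10²¹ m³.
a = 2.043×10⁷ m = 20428 km.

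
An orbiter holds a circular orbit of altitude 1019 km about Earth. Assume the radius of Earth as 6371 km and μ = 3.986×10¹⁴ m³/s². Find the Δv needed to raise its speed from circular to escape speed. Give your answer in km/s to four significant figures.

r = 6371 + 1019 = 7390.0 km = 7.3900×10⁶ m.
Circular speed v_c = √(μ/r) = 7344 m/s.
Escape speed v_esc = √(2μ/r) = √2 × v_c = 10390 m/s.
Δv = v_esc − v_c = 3042 m/s = 3.042 km/s.

Δv ≈ 3.042 km/s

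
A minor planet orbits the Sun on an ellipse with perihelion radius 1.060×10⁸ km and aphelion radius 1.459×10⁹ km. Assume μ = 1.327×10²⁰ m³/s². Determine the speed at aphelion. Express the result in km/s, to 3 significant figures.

Semi-major axis a = (r_p + r_a)/2 = 7.8250×10⁸ km = 7.825×10¹¹ m.
Vis-viva: v² = μ(2/r − 1/a) = 1.327×10²⁰ × (1.371×10⁻¹² − 1.278×10⁻¹²) = 1.232×10⁷ m²/s².
v = 3510 m/s = 3.510 km/s.

v ≈ 3.51 km/s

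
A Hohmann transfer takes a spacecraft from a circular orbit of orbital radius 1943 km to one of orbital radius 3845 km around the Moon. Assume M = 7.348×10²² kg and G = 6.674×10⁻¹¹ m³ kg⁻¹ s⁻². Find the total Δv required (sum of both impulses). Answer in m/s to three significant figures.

μ = GM = 6.674×10⁻¹¹ × 7.348×10²² = 4.904×10¹² m³/s².
r₁ = 1943 km = 1.943×10⁶ m.
r₂ = 3845 km = 3.845×10⁶ m.
Transfer ellipse a_t = (r₁ + r₂)/2 = 2.894×10⁶ m.
At r₁: circular v_c1 = √(μ/r₁) = 1589 m/s; transfer-perilune v_p = √[μ(2/r₁ − 1/a_t)] = 1831 m/s.
Δv₁ = v_p − v_c1 = 242.5 m/s.
At r₂: circular v_c2 = √(μ/r₂) = 1129 m/s; transfer-apolune v_a = √[μ(2/r₂ − 1/a_t)] = 925.4 m/s.
Δv₂ = v_c2 − v_a = 204.0 m/s.
Total Δv = Δv₁ + Δv₂ = 446.5 m/s.

Δv_total ≈ 447 m/s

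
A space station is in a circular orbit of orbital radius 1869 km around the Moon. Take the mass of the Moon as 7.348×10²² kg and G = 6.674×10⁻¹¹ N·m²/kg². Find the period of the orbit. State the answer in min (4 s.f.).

T ≈ 120.8 min

μ = GM = 6.674×10⁻¹¹ × 7.348×10²² = 4.904×10¹² m³/s².
r = 1869 km = 1.869×10⁶ m.
Kepler's third law: T = 2π√(r³/μ) = 2π√((1.869×10⁶)³ / 4.904×10¹²).
r³/μ = 1.331×10⁶ s², so T = 2π × 1.154×10³ = 7.250×10³ s.
Converting: 7.250×10³ s ÷ 60.00 = 120.8 min.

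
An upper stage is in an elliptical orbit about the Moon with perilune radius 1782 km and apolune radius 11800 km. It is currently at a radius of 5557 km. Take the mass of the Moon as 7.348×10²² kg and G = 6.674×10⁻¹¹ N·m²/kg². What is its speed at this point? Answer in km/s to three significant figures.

v ≈ 1.02 km/s

μ = GM = 6.674×10⁻¹¹ × 7.348×10²² = 4.904×10¹² m³/s².
Semi-major axis a = (r_p + r_a)/2 = 6791.0 km = 6.791×10⁶ m.
Vis-viva: v² = μ(2/r − 1/a) = 4.904×10¹² × (3.599×10⁻⁷ − 1.473×10⁻⁷) = 1.043×10⁶ m²/s².
v = 1021 m/s = 1.021 km/s.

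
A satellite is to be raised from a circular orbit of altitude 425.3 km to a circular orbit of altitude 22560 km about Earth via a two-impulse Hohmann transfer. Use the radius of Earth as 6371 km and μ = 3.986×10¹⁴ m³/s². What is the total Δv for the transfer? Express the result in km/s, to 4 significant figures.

r₁ = 6371 + 425.3 = 6796.3 km = 6.7963×10⁶ m.
r₂ = 6371 + 22560 = 28931 km = 2.8931×10⁷ m.
Transfer ellipse a_t = (r₁ + r₂)/2 = 1.786×10⁷ m.
At r₁: circular v_c1 = √(μ/r₁) = 7658 m/s; transfer-perigee v_p = √[μ(2/r₁ − 1/a_t)] = 9746 m/s.
Δv₁ = v_p − v_c1 = 2088 m/s.
At r₂: circular v_c2 = √(μ/r₂) = 3712 m/s; transfer-apogee v_a = √[μ(2/r₂ − 1/a_t)] = 2289 m/s.
Δv₂ = v_c2 − v_a = 1422 m/s.
Total Δv = Δv₁ + Δv₂ = 3510 m/s = 3.510 km/s.

Δv_total ≈ 3.510 km/s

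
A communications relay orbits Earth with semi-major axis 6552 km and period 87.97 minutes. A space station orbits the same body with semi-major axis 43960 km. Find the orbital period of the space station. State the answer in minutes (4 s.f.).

Kepler's third law: T² ∝ a³, so T₂ = T₁ (a₂/a₁)^(3/2).
a₂/a₁ = 6.709, (a₂/a₁)^(3/2) = 17.38.
T₂ = 87.97 × 17.38 = 1529 minutes.

T₂ ≈ 1529 minutes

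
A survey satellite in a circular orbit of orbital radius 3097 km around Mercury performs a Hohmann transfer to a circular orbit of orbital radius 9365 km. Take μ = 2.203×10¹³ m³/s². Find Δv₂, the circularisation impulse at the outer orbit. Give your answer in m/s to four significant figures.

r₁ = 3097 km = 3.097×10⁶ m.
r₂ = 9365 km = 9.365×10⁶ m.
Transfer ellipse a_t = (r₁ + r₂)/2 = 6.231×10⁶ m.
At r₁: circular v_c1 = √(μ/r₁) = 2667 m/s; transfer-periherm v_p = √[μ(2/r₁ − 1/a_t)] = 3270 m/s.
At r₂: circular v_c2 = √(μ/r₂) = 1534 m/s; transfer-apoherm v_a = √[μ(2/r₂ − 1/a_t)] = 1081 m/s.
Δv₂ = v_c2 − v_a = 452.4 m/s.

Δv ≈ 452.4 m/s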